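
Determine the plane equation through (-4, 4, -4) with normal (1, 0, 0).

The plane through P with normal n = (a, b, c) satisfies n·(r - P) = 0,
i.e. ax + by + cz = a·x₀ + b·y₀ + c·z₀.
d = 1·(-4) + 0·4 + 0·(-4)
  = -4 + 0 + 0
  = -4
Equation: x = -4

x = -4


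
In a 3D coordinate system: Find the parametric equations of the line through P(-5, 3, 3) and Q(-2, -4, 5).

Direction vector d = Q - P = (-2 + 5, -4 - 3, 5 - 3) = (3, -7, 2)
Parametric form r = P + t·d:
x = -5 + 3t, y = 3 - 7t, z = 3 + 2t

x = -5 + 3t, y = 3 - 7t, z = 3 + 2t


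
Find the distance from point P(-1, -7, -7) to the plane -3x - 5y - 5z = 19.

distance = |a·x₀ + b·y₀ + c·z₀ - d| / √(a² + b² + c²)
  = |(-3)·(-1) + (-5)·(-7) + (-5)·(-7) - 19| / √((-3)² + (-5)² + (-5)²)
  = |3 + 35 + 35 - 19| / √(9 + 25 + 25)
  = |54| / √59
  = 54 / 7.681
  ≈ 7.03

7.03


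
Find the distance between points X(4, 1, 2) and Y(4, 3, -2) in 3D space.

d = √[(x₂-x₁)² + (y₂-y₁)² + (z₂-z₁)²]
  = √[0² + 2² + (-4)²]
  = √[0 + 4 + 16]
  = √20
  ≈ 4.472

4.472


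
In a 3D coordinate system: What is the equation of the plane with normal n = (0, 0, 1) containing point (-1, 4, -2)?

The plane through P with normal n = (a, b, c) satisfies n·(r - P) = 0,
i.e. ax + by + cz = a·x₀ + b·y₀ + c·z₀.
d = 0·(-1) + 0·4 + 1·(-2)
  = 0 + 0 - 2
  = -2
Equation: z = -2

z = -2


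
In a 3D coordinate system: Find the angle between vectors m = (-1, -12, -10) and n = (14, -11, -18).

m·n = (-1)·14 + (-12)·(-11) + (-10)·(-18) = -14 + 132 + 180 = 298
|m| = √((-1)² + (-12)² + (-10)²) = √245 ≈ 15.65
|n| = √(14² + (-11)² + (-18)²) = √641 ≈ 25.32
cos θ = (m·n)/(|m||n|) = 298/(15.65·25.32) ≈ 0.752
θ = arccos(0.752) ≈ 41.24°

41.24°


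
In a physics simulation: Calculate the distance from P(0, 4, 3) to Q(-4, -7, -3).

d = √[(x₂-x₁)² + (y₂-y₁)² + (z₂-z₁)²]
  = √[(-4)² + (-11)² + (-6)²]
  = √[16 + 121 + 36]
  = √173
  ≈ 13.15

13.15


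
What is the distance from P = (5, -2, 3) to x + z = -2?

distance = |a·x₀ + b·y₀ + c·z₀ - d| / √(a² + b² + c²)
  = |1·5 + 0·(-2) + 1·3 - (-2)| / √(1² + 0² + 1²)
  = |5 + 0 + 3 + 2| / √(1 + 0 + 1)
  = |10| / √2
  = 10 / 1.414
  ≈ 7.071

7.071


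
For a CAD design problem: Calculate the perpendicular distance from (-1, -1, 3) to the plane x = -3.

distance = |a·x₀ + b·y₀ + c·z₀ - d| / √(a² + b² + c²)
  = |1·(-1) + 0·(-1) + 0·3 - (-3)| / √(1² + 0² + 0²)
  = |-1 + 0 + 0 + 3| / √(1 + 0 + 0)
  = |2| / √1
  = 2 / 1
  ≈ 2

2


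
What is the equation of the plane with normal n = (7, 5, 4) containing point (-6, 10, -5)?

The plane through P with normal n = (a, b, c) satisfies n·(r - P) = 0,
i.e. ax + by + cz = a·x₀ + b·y₀ + c·z₀.
d = 7·(-6) + 5·10 + 4·(-5)
  = -42 + 50 - 20
  = -12
Equation: 7x + 5y + 4z = -12

7x + 5y + 4z = -12


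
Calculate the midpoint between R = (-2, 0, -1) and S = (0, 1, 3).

M = ((x₁+x₂)/2, (y₁+y₂)/2, (z₁+z₂)/2)
  = ((-2 + 0)/2, (0 + 1)/2, (-1 + 3)/2)
  = (-2/2, 1/2, 2/2)
  = (-1, 0.5, 1)

(-1, 0.5, 1)


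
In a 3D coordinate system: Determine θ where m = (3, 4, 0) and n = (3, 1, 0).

m·n = 3·3 + 4·1 + 0·0 = 9 + 4 + 0 = 13
|m| = √(3² + 4² + 0²) = √25 ≈ 5
|n| = √(3² + 1² + 0²) = √10 ≈ 3.162
cos θ = (m·n)/(|m||n|) = 13/(5·3.162) ≈ 0.8222
θ = arccos(0.8222) ≈ 34.7°

34.7°


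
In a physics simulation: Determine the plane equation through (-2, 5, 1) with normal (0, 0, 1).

The plane through P with normal n = (a, b, c) satisfies n·(r - P) = 0,
i.e. ax + by + cz = a·x₀ + b·y₀ + c·z₀.
d = 0·(-2) + 0·5 + 1·1
  = 0 + 0 + 1
  = 1
Equation: z = 1

z = 1


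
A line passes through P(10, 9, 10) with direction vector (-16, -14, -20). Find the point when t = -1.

P(t) = P + t·d
  = (10 + (-16)·(-1), 9 + (-14)·(-1), 10 + (-20)·(-1))
  = (10 + 16, 9 + 14, 10 + 20)
  = (26, 23, 30)

(26, 23, 30)


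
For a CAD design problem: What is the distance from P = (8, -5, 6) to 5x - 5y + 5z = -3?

distance = |a·x₀ + b·y₀ + c·z₀ - d| / √(a² + b² + c²)
  = |5·8 + (-5)·(-5) + 5·6 - (-3)| / √(5² + (-5)² + 5²)
  = |40 + 25 + 30 + 3| / √(25 + 25 + 25)
  = |98| / √75
  = 98 / 8.66
  ≈ 11.32

11.32


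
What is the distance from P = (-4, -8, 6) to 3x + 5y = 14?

distance = |a·x₀ + b·y₀ + c·z₀ - d| / √(a² + b² + c²)
  = |3·(-4) + 5·(-8) + 0·6 - 14| / √(3² + 5² + 0²)
  = |-12 - 40 + 0 - 14| / √(9 + 25 + 0)
  = |-66| / √34
  = 66 / 5.831
  ≈ 11.32

11.32


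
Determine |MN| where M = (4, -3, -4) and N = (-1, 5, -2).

d = √[(x₂-x₁)² + (y₂-y₁)² + (z₂-z₁)²]
  = √[(-5)² + 8² + 2²]
  = √[25 + 64 + 4]
  = √93
  ≈ 9.644

9.644


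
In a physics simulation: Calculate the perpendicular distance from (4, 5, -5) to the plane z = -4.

distance = |a·x₀ + b·y₀ + c·z₀ - d| / √(a² + b² + c²)
  = |0·4 + 0·5 + 1·(-5) - (-4)| / √(0² + 0² + 1²)
  = |0 + 0 - 5 + 4| / √(0 + 0 + 1)
  = |-1| / √1
  = 1 / 1
  ≈ 1

1


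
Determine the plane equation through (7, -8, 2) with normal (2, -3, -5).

The plane through P with normal n = (a, b, c) satisfies n·(r - P) = 0,
i.e. ax + by + cz = a·x₀ + b·y₀ + c·z₀.
d = 2·7 + (-3)·(-8) + (-5)·2
  = 14 + 24 - 10
  = 28
Equation: 2x - 3y - 5z = 28

2x - 3y - 5z = 28


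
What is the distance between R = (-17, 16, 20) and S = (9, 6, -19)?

d = √[(x₂-x₁)² + (y₂-y₁)² + (z₂-z₁)²]
  = √[26² + (-10)² + (-39)²]
  = √[676 + 100 + 1521]
  = √2297
  ≈ 47.93

47.93


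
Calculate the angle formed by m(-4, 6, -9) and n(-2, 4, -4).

m·n = (-4)·(-2) + 6·4 + (-9)·(-4) = 8 + 24 + 36 = 68
|m| = √((-4)² + 6² + (-9)²) = √133 ≈ 11.53
|n| = √((-2)² + 4² + (-4)²) = √36 ≈ 6
cos θ = (m·n)/(|m||n|) = 68/(11.53·6) ≈ 0.9827
θ = arccos(0.9827) ≈ 10.67°

10.67°


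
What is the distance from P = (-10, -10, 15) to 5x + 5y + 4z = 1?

distance = |a·x₀ + b·y₀ + c·z₀ - d| / √(a² + b² + c²)
  = |5·(-10) + 5·(-10) + 4·15 - 1| / √(5² + 5² + 4²)
  = |-50 - 50 + 60 - 1| / √(25 + 25 + 16)
  = |-41| / √66
  = 41 / 8.124
  ≈ 5.047

5.047


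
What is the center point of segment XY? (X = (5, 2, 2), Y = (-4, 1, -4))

M = ((x₁+x₂)/2, (y₁+y₂)/2, (z₁+z₂)/2)
  = ((5 - 4)/2, (2 + 1)/2, (2 - 4)/2)
  = (1/2, 3/2, -2/2)
  = (0.5, 1.5, -1)

(0.5, 1.5, -1)


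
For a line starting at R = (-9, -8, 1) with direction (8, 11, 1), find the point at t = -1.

P(t) = R + t·d
  = (-9 + 8·(-1), -8 + 11·(-1), 1 + 1·(-1))
  = (-9 - 8, -8 - 11, 1 - 1)
  = (-17, -19, 0)

(-17, -19, 0)


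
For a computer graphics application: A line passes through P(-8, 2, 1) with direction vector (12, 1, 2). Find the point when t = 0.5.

P(t) = P + t·d
  = (-8 + 12·0.5, 2 + 1·0.5, 1 + 2·0.5)
  = (-8 + 6, 2 + 0.5, 1 + 1)
  = (-2, 2.5, 2)

(-2, 2.5, 2)


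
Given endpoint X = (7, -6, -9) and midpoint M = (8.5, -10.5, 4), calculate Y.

Y = 2M - X
  = (2·8.5 - 7, 2·(-10.5) - (-6), 2·4 - (-9))
  = (17 - 7, -21 + 6, 8 + 9)
  = (10, -15, 17)

(10, -15, 17)


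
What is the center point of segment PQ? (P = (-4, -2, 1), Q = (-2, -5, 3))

M = ((x₁+x₂)/2, (y₁+y₂)/2, (z₁+z₂)/2)
  = ((-4 - 2)/2, (-2 - 5)/2, (1 + 3)/2)
  = (-6/2, -7/2, 4/2)
  = (-3, -3.5, 2)

(-3, -3.5, 2)


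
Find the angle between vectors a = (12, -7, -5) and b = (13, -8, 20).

a·b = 12·13 + (-7)·(-8) + (-5)·20 = 156 + 56 - 100 = 112
|a| = √(12² + (-7)² + (-5)²) = √218 ≈ 14.76
|b| = √(13² + (-8)² + 20²) = √633 ≈ 25.16
cos θ = (a·b)/(|a||b|) = 112/(14.76·25.16) ≈ 0.3015
θ = arccos(0.3015) ≈ 72.45°

72.45°


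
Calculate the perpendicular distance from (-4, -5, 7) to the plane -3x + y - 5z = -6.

distance = |a·x₀ + b·y₀ + c·z₀ - d| / √(a² + b² + c²)
  = |(-3)·(-4) + 1·(-5) + (-5)·7 - (-6)| / √((-3)² + 1² + (-5)²)
  = |12 - 5 - 35 + 6| / √(9 + 1 + 25)
  = |-22| / √35
  = 22 / 5.916
  ≈ 3.719

3.719


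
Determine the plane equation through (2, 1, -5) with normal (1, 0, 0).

The plane through P with normal n = (a, b, c) satisfies n·(r - P) = 0,
i.e. ax + by + cz = a·x₀ + b·y₀ + c·z₀.
d = 1·2 + 0·1 + 0·(-5)
  = 2 + 0 + 0
  = 2
Equation: x = 2

x = 2


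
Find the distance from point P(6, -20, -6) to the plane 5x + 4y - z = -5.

distance = |a·x₀ + b·y₀ + c·z₀ - d| / √(a² + b² + c²)
  = |5·6 + 4·(-20) + (-1)·(-6) - (-5)| / √(5² + 4² + (-1)²)
  = |30 - 80 + 6 + 5| / √(25 + 16 + 1)
  = |-39| / √42
  = 39 / 6.481
  ≈ 6.018

6.018


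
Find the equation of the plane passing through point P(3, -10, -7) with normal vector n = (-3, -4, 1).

The plane through P with normal n = (a, b, c) satisfies n·(r - P) = 0,
i.e. ax + by + cz = a·x₀ + b·y₀ + c·z₀.
d = (-3)·3 + (-4)·(-10) + 1·(-7)
  = -9 + 40 - 7
  = 24
Equation: -3x - 4y + z = 24

-3x - 4y + z = 24


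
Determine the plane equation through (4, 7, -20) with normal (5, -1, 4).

The plane through P with normal n = (a, b, c) satisfies n·(r - P) = 0,
i.e. ax + by + cz = a·x₀ + b·y₀ + c·z₀.
d = 5·4 + (-1)·7 + 4·(-20)
  = 20 - 7 - 80
  = -67
Equation: 5x - y + 4z = -67

5x - y + 4z = -67


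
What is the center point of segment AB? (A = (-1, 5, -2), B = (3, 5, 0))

M = ((x₁+x₂)/2, (y₁+y₂)/2, (z₁+z₂)/2)
  = ((-1 + 3)/2, (5 + 5)/2, (-2 + 0)/2)
  = (2/2, 10/2, -2/2)
  = (1, 5, -1)

(1, 5, -1)


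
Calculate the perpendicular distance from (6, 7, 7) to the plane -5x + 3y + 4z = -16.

distance = |a·x₀ + b·y₀ + c·z₀ - d| / √(a² + b² + c²)
  = |(-5)·6 + 3·7 + 4·7 - (-16)| / √((-5)² + 3² + 4²)
  = |-30 + 21 + 28 + 16| / √(25 + 9 + 16)
  = |35| / √50
  = 35 / 7.071
  ≈ 4.95

4.95


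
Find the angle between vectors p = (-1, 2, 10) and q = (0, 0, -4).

p·q = (-1)·0 + 2·0 + 10·(-4) = 0 + 0 - 40 = -40
|p| = √((-1)² + 2² + 10²) = √105 ≈ 10.25
|q| = √(0² + 0² + (-4)²) = √16 ≈ 4
cos θ = (p·q)/(|p||q|) = -40/(10.25·4) ≈ -0.9759
θ = arccos(-0.9759) ≈ 167.4°

167.4°


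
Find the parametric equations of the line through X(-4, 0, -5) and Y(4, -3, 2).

Direction vector d = Y - X = (4 + 4, -3 + 0, 2 + 5) = (8, -3, 7)
Parametric form r = X + t·d:
x = -4 + 8t, y = 0 - 3t, z = -5 + 7t

x = -4 + 8t, y = 0 - 3t, z = -5 + 7t


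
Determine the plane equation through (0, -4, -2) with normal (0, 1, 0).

The plane through P with normal n = (a, b, c) satisfies n·(r - P) = 0,
i.e. ax + by + cz = a·x₀ + b·y₀ + c·z₀.
d = 0·0 + 1·(-4) + 0·(-2)
  = 0 - 4 + 0
  = -4
Equation: y = -4

y = -4


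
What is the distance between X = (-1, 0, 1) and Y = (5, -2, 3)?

d = √[(x₂-x₁)² + (y₂-y₁)² + (z₂-z₁)²]
  = √[6² + (-2)² + 2²]
  = √[36 + 4 + 4]
  = √44
  ≈ 6.633

6.633


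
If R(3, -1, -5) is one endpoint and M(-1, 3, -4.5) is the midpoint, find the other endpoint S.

S = 2M - R
  = (2·(-1) - 3, 2·3 - (-1), 2·(-4.5) - (-5))
  = (-2 - 3, 6 + 1, -9 + 5)
  = (-5, 7, -4)

(-5, 7, -4)


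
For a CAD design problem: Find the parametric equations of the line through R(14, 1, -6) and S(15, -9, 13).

Direction vector d = S - R = (15 - 14, -9 - 1, 13 + 6) = (1, -10, 19)
Parametric form r = R + t·d:
x = 14 + t, y = 1 - 10t, z = -6 + 19t

x = 14 + t, y = 1 - 10t, z = -6 + 19t


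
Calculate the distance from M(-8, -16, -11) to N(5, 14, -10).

d = √[(x₂-x₁)² + (y₂-y₁)² + (z₂-z₁)²]
  = √[13² + 30² + 1²]
  = √[169 + 900 + 1]
  = √1070
  ≈ 32.71

32.71


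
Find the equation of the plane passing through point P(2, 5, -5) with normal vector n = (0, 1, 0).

The plane through P with normal n = (a, b, c) satisfies n·(r - P) = 0,
i.e. ax + by + cz = a·x₀ + b·y₀ + c·z₀.
d = 0·2 + 1·5 + 0·(-5)
  = 0 + 5 + 0
  = 5
Equation: y = 5

y = 5


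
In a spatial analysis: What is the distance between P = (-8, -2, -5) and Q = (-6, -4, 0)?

d = √[(x₂-x₁)² + (y₂-y₁)² + (z₂-z₁)²]
  = √[2² + (-2)² + 5²]
  = √[4 + 4 + 25]
  = √33
  ≈ 5.745

5.745


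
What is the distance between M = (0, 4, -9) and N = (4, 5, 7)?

d = √[(x₂-x₁)² + (y₂-y₁)² + (z₂-z₁)²]
  = √[4² + 1² + 16²]
  = √[16 + 1 + 256]
  = √273
  ≈ 16.52

16.52


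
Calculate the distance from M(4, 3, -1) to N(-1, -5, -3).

d = √[(x₂-x₁)² + (y₂-y₁)² + (z₂-z₁)²]
  = √[(-5)² + (-8)² + (-2)²]
  = √[25 + 64 + 4]
  = √93
  ≈ 9.644

9.644


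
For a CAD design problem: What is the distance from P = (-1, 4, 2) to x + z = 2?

distance = |a·x₀ + b·y₀ + c·z₀ - d| / √(a² + b² + c²)
  = |1·(-1) + 0·4 + 1·2 - 2| / √(1² + 0² + 1²)
  = |-1 + 0 + 2 - 2| / √(1 + 0 + 1)
  = |-1| / √2
  = 1 / 1.414
  ≈ 0.7071

0.7071


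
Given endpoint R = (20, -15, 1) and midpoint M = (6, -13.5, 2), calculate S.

S = 2M - R
  = (2·6 - 20, 2·(-13.5) - (-15), 2·2 - 1)
  = (12 - 20, -27 + 15, 4 - 1)
  = (-8, -12, 3)

(-8, -12, 3)


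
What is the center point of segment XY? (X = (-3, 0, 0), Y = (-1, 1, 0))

M = ((x₁+x₂)/2, (y₁+y₂)/2, (z₁+z₂)/2)
  = ((-3 - 1)/2, (0 + 1)/2, (0 + 0)/2)
  = (-4/2, 1/2, 0/2)
  = (-2, 0.5, 0)

(-2, 0.5, 0)


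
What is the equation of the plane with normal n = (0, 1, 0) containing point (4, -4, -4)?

The plane through P with normal n = (a, b, c) satisfies n·(r - P) = 0,
i.e. ax + by + cz = a·x₀ + b·y₀ + c·z₀.
d = 0·4 + 1·(-4) + 0·(-4)
  = 0 - 4 + 0
  = -4
Equation: y = -4

y = -4


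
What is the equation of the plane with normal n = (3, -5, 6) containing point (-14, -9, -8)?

The plane through P with normal n = (a, b, c) satisfies n·(r - P) = 0,
i.e. ax + by + cz = a·x₀ + b·y₀ + c·z₀.
d = 3·(-14) + (-5)·(-9) + 6·(-8)
  = -42 + 45 - 48
  = -45
Equation: 3x - 5y + 6z = -45

3x - 5y + 6z = -45


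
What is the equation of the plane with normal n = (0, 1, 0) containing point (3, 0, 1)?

The plane through P with normal n = (a, b, c) satisfies n·(r - P) = 0,
i.e. ax + by + cz = a·x₀ + b·y₀ + c·z₀.
d = 0·3 + 1·0 + 0·1
  = 0 + 0 + 0
  = 0
Equation: y = 0

y = 0


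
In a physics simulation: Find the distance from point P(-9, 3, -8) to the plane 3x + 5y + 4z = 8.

distance = |a·x₀ + b·y₀ + c·z₀ - d| / √(a² + b² + c²)
  = |3·(-9) + 5·3 + 4·(-8) - 8| / √(3² + 5² + 4²)
  = |-27 + 15 - 32 - 8| / √(9 + 25 + 16)
  = |-52| / √50
  = 52 / 7.071
  ≈ 7.354

7.354


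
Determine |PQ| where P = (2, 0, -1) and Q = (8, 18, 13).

d = √[(x₂-x₁)² + (y₂-y₁)² + (z₂-z₁)²]
  = √[6² + 18² + 14²]
  = √[36 + 324 + 196]
  = √556
  ≈ 23.58

23.58


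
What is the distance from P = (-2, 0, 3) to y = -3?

distance = |a·x₀ + b·y₀ + c·z₀ - d| / √(a² + b² + c²)
  = |0·(-2) + 1·0 + 0·3 - (-3)| / √(0² + 1² + 0²)
  = |0 + 0 + 0 + 3| / √(0 + 1 + 0)
  = |3| / √1
  = 3 / 1
  ≈ 3

3


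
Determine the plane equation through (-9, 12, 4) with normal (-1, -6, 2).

The plane through P with normal n = (a, b, c) satisfies n·(r - P) = 0,
i.e. ax + by + cz = a·x₀ + b·y₀ + c·z₀.
d = (-1)·(-9) + (-6)·12 + 2·4
  = 9 - 72 + 8
  = -55
Equation: -x - 6y + 2z = -55

-x - 6y + 2z = -55


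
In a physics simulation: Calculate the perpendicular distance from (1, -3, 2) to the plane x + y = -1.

distance = |a·x₀ + b·y₀ + c·z₀ - d| / √(a² + b² + c²)
  = |1·1 + 1·(-3) + 0·2 - (-1)| / √(1² + 1² + 0²)
  = |1 - 3 + 0 + 1| / √(1 + 1 + 0)
  = |-1| / √2
  = 1 / 1.414
  ≈ 0.7071

0.7071


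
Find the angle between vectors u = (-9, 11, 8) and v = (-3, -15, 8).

u·v = (-9)·(-3) + 11·(-15) + 8·8 = 27 - 165 + 64 = -74
|u| = √((-9)² + 11² + 8²) = √266 ≈ 16.31
|v| = √((-3)² + (-15)² + 8²) = √298 ≈ 17.26
cos θ = (u·v)/(|u||v|) = -74/(16.31·17.26) ≈ -0.2628
θ = arccos(-0.2628) ≈ 105.2°

105.2°


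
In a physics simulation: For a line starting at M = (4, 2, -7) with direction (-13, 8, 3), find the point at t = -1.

P(t) = M + t·d
  = (4 + (-13)·(-1), 2 + 8·(-1), -7 + 3·(-1))
  = (4 + 13, 2 - 8, -7 - 3)
  = (17, -6, -10)

(17, -6, -10)


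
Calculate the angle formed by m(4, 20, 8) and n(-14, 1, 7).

m·n = 4·(-14) + 20·1 + 8·7 = -56 + 20 + 56 = 20
|m| = √(4² + 20² + 8²) = √480 ≈ 21.91
|n| = √((-14)² + 1² + 7²) = √246 ≈ 15.68
cos θ = (m·n)/(|m||n|) = 20/(21.91·15.68) ≈ 0.0582
θ = arccos(0.0582) ≈ 86.66°

86.66°


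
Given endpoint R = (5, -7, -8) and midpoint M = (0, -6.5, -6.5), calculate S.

S = 2M - R
  = (2·0 - 5, 2·(-6.5) - (-7), 2·(-6.5) - (-8))
  = (0 - 5, -13 + 7, -13 + 8)
  = (-5, -6, -5)

(-5, -6, -5)


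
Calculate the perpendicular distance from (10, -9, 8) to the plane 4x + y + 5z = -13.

distance = |a·x₀ + b·y₀ + c·z₀ - d| / √(a² + b² + c²)
  = |4·10 + 1·(-9) + 5·8 - (-13)| / √(4² + 1² + 5²)
  = |40 - 9 + 40 + 13| / √(16 + 1 + 25)
  = |84| / √42
  = 84 / 6.481
  ≈ 12.96

12.96


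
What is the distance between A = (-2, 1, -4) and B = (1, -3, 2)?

d = √[(x₂-x₁)² + (y₂-y₁)² + (z₂-z₁)²]
  = √[3² + (-4)² + 6²]
  = √[9 + 16 + 36]
  = √61
  ≈ 7.81

7.81


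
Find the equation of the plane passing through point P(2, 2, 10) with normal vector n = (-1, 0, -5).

The plane through P with normal n = (a, b, c) satisfies n·(r - P) = 0,
i.e. ax + by + cz = a·x₀ + b·y₀ + c·z₀.
d = (-1)·2 + 0·2 + (-5)·10
  = -2 + 0 - 50
  = -52
Equation: -x - 5z = -52

-x - 5z = -52


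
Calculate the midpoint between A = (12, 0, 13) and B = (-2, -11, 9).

M = ((x₁+x₂)/2, (y₁+y₂)/2, (z₁+z₂)/2)
  = ((12 - 2)/2, (0 - 11)/2, (13 + 9)/2)
  = (10/2, -11/2, 22/2)
  = (5, -5.5, 11)

(5, -5.5, 11)


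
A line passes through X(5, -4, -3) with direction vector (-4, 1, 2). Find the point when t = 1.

P(t) = X + t·d
  = (5 + (-4)·1, -4 + 1·1, -3 + 2·1)
  = (5 - 4, -4 + 1, -3 + 2)
  = (1, -3, -1)

(1, -3, -1)


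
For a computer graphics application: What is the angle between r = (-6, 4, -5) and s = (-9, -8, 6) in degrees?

r·s = (-6)·(-9) + 4·(-8) + (-5)·6 = 54 - 32 - 30 = -8
|r| = √((-6)² + 4² + (-5)²) = √77 ≈ 8.775
|s| = √((-9)² + (-8)² + 6²) = √181 ≈ 13.45
cos θ = (r·s)/(|r||s|) = -8/(8.775·13.45) ≈ -0.06776
θ = arccos(-0.06776) ≈ 93.89°

93.89°


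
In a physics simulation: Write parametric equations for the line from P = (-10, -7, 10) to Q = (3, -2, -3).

Direction vector d = Q - P = (3 + 10, -2 + 7, -3 - 10) = (13, 5, -13)
Parametric form r = P + t·d:
x = -10 + 13t, y = -7 + 5t, z = 10 - 13t

x = -10 + 13t, y = -7 + 5t, z = 10 - 13t


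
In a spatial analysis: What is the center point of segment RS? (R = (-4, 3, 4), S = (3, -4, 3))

M = ((x₁+x₂)/2, (y₁+y₂)/2, (z₁+z₂)/2)
  = ((-4 + 3)/2, (3 - 4)/2, (4 + 3)/2)
  = (-1/2, -1/2, 7/2)
  = (-0.5, -0.5, 3.5)

(-0.5, -0.5, 3.5)


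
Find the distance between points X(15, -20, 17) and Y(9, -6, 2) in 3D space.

d = √[(x₂-x₁)² + (y₂-y₁)² + (z₂-z₁)²]
  = √[(-6)² + 14² + (-15)²]
  = √[36 + 196 + 225]
  = √457
  ≈ 21.38

21.38


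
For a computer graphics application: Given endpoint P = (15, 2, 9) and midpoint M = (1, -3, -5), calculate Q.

Q = 2M - P
  = (2·1 - 15, 2·(-3) - 2, 2·(-5) - 9)
  = (2 - 15, -6 - 2, -10 - 9)
  = (-13, -8, -19)

(-13, -8, -19)


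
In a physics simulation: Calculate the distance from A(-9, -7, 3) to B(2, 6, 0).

d = √[(x₂-x₁)² + (y₂-y₁)² + (z₂-z₁)²]
  = √[11² + 13² + (-3)²]
  = √[121 + 169 + 9]
  = √299
  ≈ 17.29

17.29


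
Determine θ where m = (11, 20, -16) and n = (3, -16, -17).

m·n = 11·3 + 20·(-16) + (-16)·(-17) = 33 - 320 + 272 = -15
|m| = √(11² + 20² + (-16)²) = √777 ≈ 27.87
|n| = √(3² + (-16)² + (-17)²) = √554 ≈ 23.54
cos θ = (m·n)/(|m||n|) = -15/(27.87·23.54) ≈ -0.02286
θ = arccos(-0.02286) ≈ 91.31°

91.31°


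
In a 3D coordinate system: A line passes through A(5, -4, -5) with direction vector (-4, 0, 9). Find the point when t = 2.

P(t) = A + t·d
  = (5 + (-4)·2, -4 + 0·2, -5 + 9·2)
  = (5 - 8, -4 + 0, -5 + 18)
  = (-3, -4, 13)

(-3, -4, 13)


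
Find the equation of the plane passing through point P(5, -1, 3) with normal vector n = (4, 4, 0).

The plane through P with normal n = (a, b, c) satisfies n·(r - P) = 0,
i.e. ax + by + cz = a·x₀ + b·y₀ + c·z₀.
d = 4·5 + 4·(-1) + 0·3
  = 20 - 4 + 0
  = 16
Equation: 4x + 4y = 16

4x + 4y = 16


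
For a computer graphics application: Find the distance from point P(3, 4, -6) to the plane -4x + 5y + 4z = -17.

distance = |a·x₀ + b·y₀ + c·z₀ - d| / √(a² + b² + c²)
  = |(-4)·3 + 5·4 + 4·(-6) - (-17)| / √((-4)² + 5² + 4²)
  = |-12 + 20 - 24 + 17| / √(16 + 25 + 16)
  = |1| / √57
  = 1 / 7.55
  ≈ 0.1325

0.1325


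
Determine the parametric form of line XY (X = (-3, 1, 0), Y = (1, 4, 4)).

Direction vector d = Y - X = (1 + 3, 4 - 1, 4 + 0) = (4, 3, 4)
Parametric form r = X + t·d:
x = -3 + 4t, y = 1 + 3t, z = 0 + 4t

x = -3 + 4t, y = 1 + 3t, z = 0 + 4t


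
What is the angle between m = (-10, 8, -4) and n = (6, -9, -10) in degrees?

m·n = (-10)·6 + 8·(-9) + (-4)·(-10) = -60 - 72 + 40 = -92
|m| = √((-10)² + 8² + (-4)²) = √180 ≈ 13.42
|n| = √(6² + (-9)² + (-10)²) = √217 ≈ 14.73
cos θ = (m·n)/(|m||n|) = -92/(13.42·14.73) ≈ -0.4655
θ = arccos(-0.4655) ≈ 117.7°

117.7°


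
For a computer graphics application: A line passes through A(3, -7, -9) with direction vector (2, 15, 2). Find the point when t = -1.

P(t) = A + t·d
  = (3 + 2·(-1), -7 + 15·(-1), -9 + 2·(-1))
  = (3 - 2, -7 - 15, -9 - 2)
  = (1, -22, -11)

(1, -22, -11)


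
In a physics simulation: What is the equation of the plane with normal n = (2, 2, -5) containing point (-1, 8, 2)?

The plane through P with normal n = (a, b, c) satisfies n·(r - P) = 0,
i.e. ax + by + cz = a·x₀ + b·y₀ + c·z₀.
d = 2·(-1) + 2·8 + (-5)·2
  = -2 + 16 - 10
  = 4
Equation: 2x + 2y - 5z = 4

2x + 2y - 5z = 4


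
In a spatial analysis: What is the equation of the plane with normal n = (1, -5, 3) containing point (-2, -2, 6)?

The plane through P with normal n = (a, b, c) satisfies n·(r - P) = 0,
i.e. ax + by + cz = a·x₀ + b·y₀ + c·z₀.
d = 1·(-2) + (-5)·(-2) + 3·6
  = -2 + 10 + 18
  = 26
Equation: x - 5y + 3z = 26

x - 5y + 3z = 26


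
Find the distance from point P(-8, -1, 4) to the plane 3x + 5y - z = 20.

distance = |a·x₀ + b·y₀ + c·z₀ - d| / √(a² + b² + c²)
  = |3·(-8) + 5·(-1) + (-1)·4 - 20| / √(3² + 5² + (-1)²)
  = |-24 - 5 - 4 - 20| / √(9 + 25 + 1)
  = |-53| / √35
  = 53 / 5.916
  ≈ 8.959

8.959


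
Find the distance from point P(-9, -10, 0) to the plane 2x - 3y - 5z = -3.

distance = |a·x₀ + b·y₀ + c·z₀ - d| / √(a² + b² + c²)
  = |2·(-9) + (-3)·(-10) + (-5)·0 - (-3)| / √(2² + (-3)² + (-5)²)
  = |-18 + 30 + 0 + 3| / √(4 + 9 + 25)
  = |15| / √38
  = 15 / 6.164
  ≈ 2.433

2.433


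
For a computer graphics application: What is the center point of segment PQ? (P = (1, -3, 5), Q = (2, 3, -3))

M = ((x₁+x₂)/2, (y₁+y₂)/2, (z₁+z₂)/2)
  = ((1 + 2)/2, (-3 + 3)/2, (5 - 3)/2)
  = (3/2, 0/2, 2/2)
  = (1.5, 0, 1)

(1.5, 0, 1)


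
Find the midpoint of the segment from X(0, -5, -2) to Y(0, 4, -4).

M = ((x₁+x₂)/2, (y₁+y₂)/2, (z₁+z₂)/2)
  = ((0 + 0)/2, (-5 + 4)/2, (-2 - 4)/2)
  = (0/2, -1/2, -6/2)
  = (0, -0.5, -3)

(0, -0.5, -3)


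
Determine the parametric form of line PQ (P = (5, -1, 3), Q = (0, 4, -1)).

Direction vector d = Q - P = (0 - 5, 4 + 1, -1 - 3) = (-5, 5, -4)
Parametric form r = P + t·d:
x = 5 - 5t, y = -1 + 5t, z = 3 - 4t

x = 5 - 5t, y = -1 + 5t, z = 3 - 4t


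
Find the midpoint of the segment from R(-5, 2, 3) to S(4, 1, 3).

M = ((x₁+x₂)/2, (y₁+y₂)/2, (z₁+z₂)/2)
  = ((-5 + 4)/2, (2 + 1)/2, (3 + 3)/2)
  = (-1/2, 3/2, 6/2)
  = (-0.5, 1.5, 3)

(-0.5, 1.5, 3)


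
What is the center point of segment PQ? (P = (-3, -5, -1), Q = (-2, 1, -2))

M = ((x₁+x₂)/2, (y₁+y₂)/2, (z₁+z₂)/2)
  = ((-3 - 2)/2, (-5 + 1)/2, (-1 - 2)/2)
  = (-5/2, -4/2, -3/2)
  = (-2.5, -2, -1.5)

(-2.5, -2, -1.5)


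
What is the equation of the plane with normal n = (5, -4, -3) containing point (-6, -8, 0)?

The plane through P with normal n = (a, b, c) satisfies n·(r - P) = 0,
i.e. ax + by + cz = a·x₀ + b·y₀ + c·z₀.
d = 5·(-6) + (-4)·(-8) + (-3)·0
  = -30 + 32 + 0
  = 2
Equation: 5x - 4y - 3z = 2

5x - 4y - 3z = 2


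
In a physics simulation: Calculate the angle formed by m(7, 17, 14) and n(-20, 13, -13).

m·n = 7·(-20) + 17·13 + 14·(-13) = -140 + 221 - 182 = -101
|m| = √(7² + 17² + 14²) = √534 ≈ 23.11
|n| = √((-20)² + 13² + (-13)²) = √738 ≈ 27.17
cos θ = (m·n)/(|m||n|) = -101/(23.11·27.17) ≈ -0.1609
θ = arccos(-0.1609) ≈ 99.26°

99.26°


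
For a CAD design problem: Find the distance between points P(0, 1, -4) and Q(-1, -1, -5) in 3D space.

d = √[(x₂-x₁)² + (y₂-y₁)² + (z₂-z₁)²]
  = √[(-1)² + (-2)² + (-1)²]
  = √[1 + 4 + 1]
  = √6
  ≈ 2.449

2.449


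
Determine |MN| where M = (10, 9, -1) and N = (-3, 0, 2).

d = √[(x₂-x₁)² + (y₂-y₁)² + (z₂-z₁)²]
  = √[(-13)² + (-9)² + 3²]
  = √[169 + 81 + 9]
  = √259
  ≈ 16.09

16.09


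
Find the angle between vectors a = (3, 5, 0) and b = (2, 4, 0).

a·b = 3·2 + 5·4 + 0·0 = 6 + 20 + 0 = 26
|a| = √(3² + 5² + 0²) = √34 ≈ 5.831
|b| = √(2² + 4² + 0²) = √20 ≈ 4.472
cos θ = (a·b)/(|a||b|) = 26/(5.831·4.472) ≈ 0.9971
θ = arccos(0.9971) ≈ 4.399°

4.399°


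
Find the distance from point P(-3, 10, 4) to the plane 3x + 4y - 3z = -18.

distance = |a·x₀ + b·y₀ + c·z₀ - d| / √(a² + b² + c²)
  = |3·(-3) + 4·10 + (-3)·4 - (-18)| / √(3² + 4² + (-3)²)
  = |-9 + 40 - 12 + 18| / √(9 + 16 + 9)
  = |37| / √34
  = 37 / 5.831
  ≈ 6.345

6.345


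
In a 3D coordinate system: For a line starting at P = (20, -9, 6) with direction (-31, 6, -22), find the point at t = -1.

P(t) = P + t·d
  = (20 + (-31)·(-1), -9 + 6·(-1), 6 + (-22)·(-1))
  = (20 + 31, -9 - 6, 6 + 22)
  = (51, -15, 28)

(51, -15, 28)


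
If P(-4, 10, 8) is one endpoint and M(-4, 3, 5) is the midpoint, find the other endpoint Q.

Q = 2M - P
  = (2·(-4) - (-4), 2·3 - 10, 2·5 - 8)
  = (-8 + 4, 6 - 10, 10 - 8)
  = (-4, -4, 2)

(-4, -4, 2)


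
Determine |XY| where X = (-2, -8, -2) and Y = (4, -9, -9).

d = √[(x₂-x₁)² + (y₂-y₁)² + (z₂-z₁)²]
  = √[6² + (-1)² + (-7)²]
  = √[36 + 1 + 49]
  = √86
  ≈ 9.274

9.274


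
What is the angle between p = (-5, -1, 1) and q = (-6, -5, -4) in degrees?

p·q = (-5)·(-6) + (-1)·(-5) + 1·(-4) = 30 + 5 - 4 = 31
|p| = √((-5)² + (-1)² + 1²) = √27 ≈ 5.196
|q| = √((-6)² + (-5)² + (-4)²) = √77 ≈ 8.775
cos θ = (p·q)/(|p||q|) = 31/(5.196·8.775) ≈ 0.6799
θ = arccos(0.6799) ≈ 47.17°

47.17°


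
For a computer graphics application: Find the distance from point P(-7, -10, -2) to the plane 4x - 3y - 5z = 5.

distance = |a·x₀ + b·y₀ + c·z₀ - d| / √(a² + b² + c²)
  = |4·(-7) + (-3)·(-10) + (-5)·(-2) - 5| / √(4² + (-3)² + (-5)²)
  = |-28 + 30 + 10 - 5| / √(16 + 9 + 25)
  = |7| / √50
  = 7 / 7.071
  ≈ 0.9899

0.9899


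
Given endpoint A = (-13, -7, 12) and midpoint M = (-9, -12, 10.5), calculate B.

B = 2M - A
  = (2·(-9) - (-13), 2·(-12) - (-7), 2·10.5 - 12)
  = (-18 + 13, -24 + 7, 21 - 12)
  = (-5, -17, 9)

(-5, -17, 9)


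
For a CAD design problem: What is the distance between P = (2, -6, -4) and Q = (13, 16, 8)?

d = √[(x₂-x₁)² + (y₂-y₁)² + (z₂-z₁)²]
  = √[11² + 22² + 12²]
  = √[121 + 484 + 144]
  = √749
  ≈ 27.37

27.37


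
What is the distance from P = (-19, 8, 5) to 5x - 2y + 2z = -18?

distance = |a·x₀ + b·y₀ + c·z₀ - d| / √(a² + b² + c²)
  = |5·(-19) + (-2)·8 + 2·5 - (-18)| / √(5² + (-2)² + 2²)
  = |-95 - 16 + 10 + 18| / √(25 + 4 + 4)
  = |-83| / √33
  = 83 / 5.745
  ≈ 14.45

14.45


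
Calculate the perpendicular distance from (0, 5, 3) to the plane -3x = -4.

distance = |a·x₀ + b·y₀ + c·z₀ - d| / √(a² + b² + c²)
  = |(-3)·0 + 0·5 + 0·3 - (-4)| / √((-3)² + 0² + 0²)
  = |0 + 0 + 0 + 4| / √(9 + 0 + 0)
  = |4| / √9
  = 4 / 3
  ≈ 1.333

1.333


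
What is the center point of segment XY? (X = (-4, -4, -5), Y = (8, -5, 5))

M = ((x₁+x₂)/2, (y₁+y₂)/2, (z₁+z₂)/2)
  = ((-4 + 8)/2, (-4 - 5)/2, (-5 + 5)/2)
  = (4/2, -9/2, 0/2)
  = (2, -4.5, 0)

(2, -4.5, 0)


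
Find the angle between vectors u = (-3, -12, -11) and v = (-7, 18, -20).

u·v = (-3)·(-7) + (-12)·18 + (-11)·(-20) = 21 - 216 + 220 = 25
|u| = √((-3)² + (-12)² + (-11)²) = √274 ≈ 16.55
|v| = √((-7)² + 18² + (-20)²) = √773 ≈ 27.8
cos θ = (u·v)/(|u||v|) = 25/(16.55·27.8) ≈ 0.05432
θ = arccos(0.05432) ≈ 86.89°

86.89°


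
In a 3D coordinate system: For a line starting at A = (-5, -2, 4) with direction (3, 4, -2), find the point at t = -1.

P(t) = A + t·d
  = (-5 + 3·(-1), -2 + 4·(-1), 4 + (-2)·(-1))
  = (-5 - 3, -2 - 4, 4 + 2)
  = (-8, -6, 6)

(-8, -6, 6)


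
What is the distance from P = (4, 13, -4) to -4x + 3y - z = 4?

distance = |a·x₀ + b·y₀ + c·z₀ - d| / √(a² + b² + c²)
  = |(-4)·4 + 3·13 + (-1)·(-4) - 4| / √((-4)² + 3² + (-1)²)
  = |-16 + 39 + 4 - 4| / √(16 + 9 + 1)
  = |23| / √26
  = 23 / 5.099
  ≈ 4.511

4.511


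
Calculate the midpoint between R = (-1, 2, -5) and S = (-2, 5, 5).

M = ((x₁+x₂)/2, (y₁+y₂)/2, (z₁+z₂)/2)
  = ((-1 - 2)/2, (2 + 5)/2, (-5 + 5)/2)
  = (-3/2, 7/2, 0/2)
  = (-1.5, 3.5, 0)

(-1.5, 3.5, 0)


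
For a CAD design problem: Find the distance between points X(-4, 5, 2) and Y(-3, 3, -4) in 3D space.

d = √[(x₂-x₁)² + (y₂-y₁)² + (z₂-z₁)²]
  = √[1² + (-2)² + (-6)²]
  = √[1 + 4 + 36]
  = √41
  ≈ 6.403

6.403


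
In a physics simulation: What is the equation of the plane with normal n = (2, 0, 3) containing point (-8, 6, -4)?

The plane through P with normal n = (a, b, c) satisfies n·(r - P) = 0,
i.e. ax + by + cz = a·x₀ + b·y₀ + c·z₀.
d = 2·(-8) + 0·6 + 3·(-4)
  = -16 + 0 - 12
  = -28
Equation: 2x + 3z = -28

2x + 3z = -28


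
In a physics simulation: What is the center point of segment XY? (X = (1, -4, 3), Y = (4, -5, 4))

M = ((x₁+x₂)/2, (y₁+y₂)/2, (z₁+z₂)/2)
  = ((1 + 4)/2, (-4 - 5)/2, (3 + 4)/2)
  = (5/2, -9/2, 7/2)
  = (2.5, -4.5, 3.5)

(2.5, -4.5, 3.5)


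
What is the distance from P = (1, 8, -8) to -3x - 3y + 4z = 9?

distance = |a·x₀ + b·y₀ + c·z₀ - d| / √(a² + b² + c²)
  = |(-3)·1 + (-3)·8 + 4·(-8) - 9| / √((-3)² + (-3)² + 4²)
  = |-3 - 24 - 32 - 9| / √(9 + 9 + 16)
  = |-68| / √34
  = 68 / 5.831
  ≈ 11.66

11.66


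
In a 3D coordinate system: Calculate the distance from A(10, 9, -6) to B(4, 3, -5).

d = √[(x₂-x₁)² + (y₂-y₁)² + (z₂-z₁)²]
  = √[(-6)² + (-6)² + 1²]
  = √[36 + 36 + 1]
  = √73
  ≈ 8.544

8.544


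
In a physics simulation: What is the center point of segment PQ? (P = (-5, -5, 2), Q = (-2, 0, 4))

M = ((x₁+x₂)/2, (y₁+y₂)/2, (z₁+z₂)/2)
  = ((-5 - 2)/2, (-5 + 0)/2, (2 + 4)/2)
  = (-7/2, -5/2, 6/2)
  = (-3.5, -2.5, 3)

(-3.5, -2.5, 3)


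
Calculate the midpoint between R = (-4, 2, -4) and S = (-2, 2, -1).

M = ((x₁+x₂)/2, (y₁+y₂)/2, (z₁+z₂)/2)
  = ((-4 - 2)/2, (2 + 2)/2, (-4 - 1)/2)
  = (-6/2, 4/2, -5/2)
  = (-3, 2, -2.5)

(-3, 2, -2.5)


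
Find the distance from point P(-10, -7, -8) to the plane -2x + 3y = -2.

distance = |a·x₀ + b·y₀ + c·z₀ - d| / √(a² + b² + c²)
  = |(-2)·(-10) + 3·(-7) + 0·(-8) - (-2)| / √((-2)² + 3² + 0²)
  = |20 - 21 + 0 + 2| / √(4 + 9 + 0)
  = |1| / √13
  = 1 / 3.606
  ≈ 0.2774

0.2774


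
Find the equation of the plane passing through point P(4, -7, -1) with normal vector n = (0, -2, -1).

The plane through P with normal n = (a, b, c) satisfies n·(r - P) = 0,
i.e. ax + by + cz = a·x₀ + b·y₀ + c·z₀.
d = 0·4 + (-2)·(-7) + (-1)·(-1)
  = 0 + 14 + 1
  = 15
Equation: -2y - z = 15

-2y - z = 15


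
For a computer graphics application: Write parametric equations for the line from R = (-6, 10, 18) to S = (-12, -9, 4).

Direction vector d = S - R = (-12 + 6, -9 - 10, 4 - 18) = (-6, -19, -14)
Parametric form r = R + t·d:
x = -6 - 6t, y = 10 - 19t, z = 18 - 14t

x = -6 - 6t, y = 10 - 19t, z = 18 - 14t


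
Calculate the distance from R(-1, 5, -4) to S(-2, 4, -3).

d = √[(x₂-x₁)² + (y₂-y₁)² + (z₂-z₁)²]
  = √[(-1)² + (-1)² + 1²]
  = √[1 + 1 + 1]
  = √3
  ≈ 1.732

1.732


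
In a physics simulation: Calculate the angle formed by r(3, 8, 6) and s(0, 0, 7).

r·s = 3·0 + 8·0 + 6·7 = 0 + 0 + 42 = 42
|r| = √(3² + 8² + 6²) = √109 ≈ 10.44
|s| = √(0² + 0² + 7²) = √49 ≈ 7
cos θ = (r·s)/(|r||s|) = 42/(10.44·7) ≈ 0.5747
θ = arccos(0.5747) ≈ 54.92°

54.92°


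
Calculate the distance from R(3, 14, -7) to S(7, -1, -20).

d = √[(x₂-x₁)² + (y₂-y₁)² + (z₂-z₁)²]
  = √[4² + (-15)² + (-13)²]
  = √[16 + 225 + 169]
  = √410
  ≈ 20.25

20.25


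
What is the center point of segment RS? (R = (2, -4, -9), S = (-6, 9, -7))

M = ((x₁+x₂)/2, (y₁+y₂)/2, (z₁+z₂)/2)
  = ((2 - 6)/2, (-4 + 9)/2, (-9 - 7)/2)
  = (-4/2, 5/2, -16/2)
  = (-2, 2.5, -8)

(-2, 2.5, -8)


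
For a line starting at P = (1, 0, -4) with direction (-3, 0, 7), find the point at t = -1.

P(t) = P + t·d
  = (1 + (-3)·(-1), 0 + 0·(-1), -4 + 7·(-1))
  = (1 + 3, 0 + 0, -4 - 7)
  = (4, 0, -11)

(4, 0, -11)


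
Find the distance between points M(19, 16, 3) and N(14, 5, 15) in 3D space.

d = √[(x₂-x₁)² + (y₂-y₁)² + (z₂-z₁)²]
  = √[(-5)² + (-11)² + 12²]
  = √[25 + 121 + 144]
  = √290
  ≈ 17.03

17.03


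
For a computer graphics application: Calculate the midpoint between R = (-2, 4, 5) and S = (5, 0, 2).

M = ((x₁+x₂)/2, (y₁+y₂)/2, (z₁+z₂)/2)
  = ((-2 + 5)/2, (4 + 0)/2, (5 + 2)/2)
  = (3/2, 4/2, 7/2)
  = (1.5, 2, 3.5)

(1.5, 2, 3.5)


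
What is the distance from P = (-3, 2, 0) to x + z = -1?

distance = |a·x₀ + b·y₀ + c·z₀ - d| / √(a² + b² + c²)
  = |1·(-3) + 0·2 + 1·0 - (-1)| / √(1² + 0² + 1²)
  = |-3 + 0 + 0 + 1| / √(1 + 0 + 1)
  = |-2| / √2
  = 2 / 1.414
  ≈ 1.414

1.414


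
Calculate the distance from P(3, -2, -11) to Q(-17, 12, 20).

d = √[(x₂-x₁)² + (y₂-y₁)² + (z₂-z₁)²]
  = √[(-20)² + 14² + 31²]
  = √[400 + 196 + 961]
  = √1557
  ≈ 39.46

39.46


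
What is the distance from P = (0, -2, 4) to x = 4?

distance = |a·x₀ + b·y₀ + c·z₀ - d| / √(a² + b² + c²)
  = |1·0 + 0·(-2) + 0·4 - 4| / √(1² + 0² + 0²)
  = |0 + 0 + 0 - 4| / √(1 + 0 + 0)
  = |-4| / √1
  = 4 / 1
  ≈ 4

4


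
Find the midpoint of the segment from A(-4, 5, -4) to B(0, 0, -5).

M = ((x₁+x₂)/2, (y₁+y₂)/2, (z₁+z₂)/2)
  = ((-4 + 0)/2, (5 + 0)/2, (-4 - 5)/2)
  = (-4/2, 5/2, -9/2)
  = (-2, 2.5, -4.5)

(-2, 2.5, -4.5)


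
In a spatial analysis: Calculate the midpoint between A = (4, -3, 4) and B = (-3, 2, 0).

M = ((x₁+x₂)/2, (y₁+y₂)/2, (z₁+z₂)/2)
  = ((4 - 3)/2, (-3 + 2)/2, (4 + 0)/2)
  = (1/2, -1/2, 4/2)
  = (0.5, -0.5, 2)

(0.5, -0.5, 2)


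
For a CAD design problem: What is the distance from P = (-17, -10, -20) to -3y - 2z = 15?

distance = |a·x₀ + b·y₀ + c·z₀ - d| / √(a² + b² + c²)
  = |0·(-17) + (-3)·(-10) + (-2)·(-20) - 15| / √(0² + (-3)² + (-2)²)
  = |0 + 30 + 40 - 15| / √(0 + 9 + 4)
  = |55| / √13
  = 55 / 3.606
  ≈ 15.25

15.25


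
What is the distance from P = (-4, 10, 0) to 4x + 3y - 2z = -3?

distance = |a·x₀ + b·y₀ + c·z₀ - d| / √(a² + b² + c²)
  = |4·(-4) + 3·10 + (-2)·0 - (-3)| / √(4² + 3² + (-2)²)
  = |-16 + 30 + 0 + 3| / √(16 + 9 + 4)
  = |17| / √29
  = 17 / 5.385
  ≈ 3.157

3.157


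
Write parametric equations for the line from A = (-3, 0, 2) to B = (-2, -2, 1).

Direction vector d = B - A = (-2 + 3, -2 + 0, 1 - 2) = (1, -2, -1)
Parametric form r = A + t·d:
x = -3 + t, y = 0 - 2t, z = 2 - t

x = -3 + t, y = 0 - 2t, z = 2 - t


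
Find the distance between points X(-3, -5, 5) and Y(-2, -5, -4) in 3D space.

d = √[(x₂-x₁)² + (y₂-y₁)² + (z₂-z₁)²]
  = √[1² + 0² + (-9)²]
  = √[1 + 0 + 81]
  = √82
  ≈ 9.055

9.055


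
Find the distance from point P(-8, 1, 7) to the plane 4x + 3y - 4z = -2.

distance = |a·x₀ + b·y₀ + c·z₀ - d| / √(a² + b² + c²)
  = |4·(-8) + 3·1 + (-4)·7 - (-2)| / √(4² + 3² + (-4)²)
  = |-32 + 3 - 28 + 2| / √(16 + 9 + 16)
  = |-55| / √41
  = 55 / 6.403
  ≈ 8.59

8.59


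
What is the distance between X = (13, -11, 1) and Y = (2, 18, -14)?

d = √[(x₂-x₁)² + (y₂-y₁)² + (z₂-z₁)²]
  = √[(-11)² + 29² + (-15)²]
  = √[121 + 841 + 225]
  = √1187
  ≈ 34.45

34.45


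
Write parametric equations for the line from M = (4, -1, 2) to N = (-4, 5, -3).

Direction vector d = N - M = (-4 - 4, 5 + 1, -3 - 2) = (-8, 6, -5)
Parametric form r = M + t·d:
x = 4 - 8t, y = -1 + 6t, z = 2 - 5t

x = 4 - 8t, y = -1 + 6t, z = 2 - 5t


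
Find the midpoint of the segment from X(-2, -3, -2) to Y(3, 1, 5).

M = ((x₁+x₂)/2, (y₁+y₂)/2, (z₁+z₂)/2)
  = ((-2 + 3)/2, (-3 + 1)/2, (-2 + 5)/2)
  = (1/2, -2/2, 3/2)
  = (0.5, -1, 1.5)

(0.5, -1, 1.5)


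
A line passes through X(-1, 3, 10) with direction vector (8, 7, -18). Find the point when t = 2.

P(t) = X + t·d
  = (-1 + 8·2, 3 + 7·2, 10 + (-18)·2)
  = (-1 + 16, 3 + 14, 10 - 36)
  = (15, 17, -26)

(15, 17, -26)


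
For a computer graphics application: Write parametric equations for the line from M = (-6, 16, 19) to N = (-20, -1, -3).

Direction vector d = N - M = (-20 + 6, -1 - 16, -3 - 19) = (-14, -17, -22)
Parametric form r = M + t·d:
x = -6 - 14t, y = 16 - 17t, z = 19 - 22t

x = -6 - 14t, y = 16 - 17t, z = 19 - 22t


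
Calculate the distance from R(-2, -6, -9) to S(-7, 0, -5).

d = √[(x₂-x₁)² + (y₂-y₁)² + (z₂-z₁)²]
  = √[(-5)² + 6² + 4²]
  = √[25 + 36 + 16]
  = √77
  ≈ 8.775

8.775


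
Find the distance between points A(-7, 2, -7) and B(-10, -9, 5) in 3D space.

d = √[(x₂-x₁)² + (y₂-y₁)² + (z₂-z₁)²]
  = √[(-3)² + (-11)² + 12²]
  = √[9 + 121 + 144]
  = √274
  ≈ 16.55

16.55


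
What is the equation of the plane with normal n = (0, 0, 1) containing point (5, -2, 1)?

The plane through P with normal n = (a, b, c) satisfies n·(r - P) = 0,
i.e. ax + by + cz = a·x₀ + b·y₀ + c·z₀.
d = 0·5 + 0·(-2) + 1·1
  = 0 + 0 + 1
  = 1
Equation: z = 1

z = 1


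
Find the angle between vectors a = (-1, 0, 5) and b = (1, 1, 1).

a·b = (-1)·1 + 0·1 + 5·1 = -1 + 0 + 5 = 4
|a| = √((-1)² + 0² + 5²) = √26 ≈ 5.099
|b| = √(1² + 1² + 1²) = √3 ≈ 1.732
cos θ = (a·b)/(|a||b|) = 4/(5.099·1.732) ≈ 0.4529
θ = arccos(0.4529) ≈ 63.07°

63.07°


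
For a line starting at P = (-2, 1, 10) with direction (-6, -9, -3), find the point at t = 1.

P(t) = P + t·d
  = (-2 + (-6)·1, 1 + (-9)·1, 10 + (-3)·1)
  = (-2 - 6, 1 - 9, 10 - 3)
  = (-8, -8, 7)

(-8, -8, 7)


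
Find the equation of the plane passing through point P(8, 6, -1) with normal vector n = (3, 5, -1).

The plane through P with normal n = (a, b, c) satisfies n·(r - P) = 0,
i.e. ax + by + cz = a·x₀ + b·y₀ + c·z₀.
d = 3·8 + 5·6 + (-1)·(-1)
  = 24 + 30 + 1
  = 55
Equation: 3x + 5y - z = 55

3x + 5y - z = 55
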